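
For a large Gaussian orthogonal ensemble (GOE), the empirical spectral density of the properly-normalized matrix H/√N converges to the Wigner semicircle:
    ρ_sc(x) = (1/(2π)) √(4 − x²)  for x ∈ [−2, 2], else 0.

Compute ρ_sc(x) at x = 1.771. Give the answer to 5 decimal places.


ρ_sc(x) = (1/(2π)) √(4 − x²). With x = 1.771:
  4 − x² = 4 − (1.771)² = 4 − 3.136441 = 0.863559.
  √(4 − x²) = 0.929279.
  1/(2π) = 0.159155.
  ρ_sc(1.771) = 0.159155 · 0.929279 = 0.147899.

Rounded to 5 decimal places: ρ_sc(1.771) ≈ 0.14790.


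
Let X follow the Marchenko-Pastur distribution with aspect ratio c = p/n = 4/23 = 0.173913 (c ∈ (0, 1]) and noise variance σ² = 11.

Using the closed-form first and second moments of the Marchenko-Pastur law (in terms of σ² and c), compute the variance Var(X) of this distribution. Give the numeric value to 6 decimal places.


Recall the MP moments m_1 = E[X] = σ² and m_2 = E[X²] = σ⁴ (1 + c).
m_1 = E[X] = σ² = 11, so m_1² = 121.
m_2 = E[X²] = σ⁴ (1 + c) = 121 · (1 + 0.173913) = 121 · 1.173913 = 142.043478.
(Note m_2 − m_1² simplifies to c · σ⁴ = 0.173913 · 121.)

Var(X) = m_2 − m_1² = 142.043478 − 121 = 21.043478.


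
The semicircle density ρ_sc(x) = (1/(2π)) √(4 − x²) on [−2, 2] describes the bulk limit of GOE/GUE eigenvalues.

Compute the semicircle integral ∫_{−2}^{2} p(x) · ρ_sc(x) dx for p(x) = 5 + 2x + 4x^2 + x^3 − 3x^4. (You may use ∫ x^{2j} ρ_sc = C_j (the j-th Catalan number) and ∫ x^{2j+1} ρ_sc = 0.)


Write p(x) = Σ a_i x^i, split into monomials and integrate each against ρ_sc separately.
Using ∫ x^{2j} ρ_sc = C_j = (1/(j+1)) C(2j, j) (Catalan numbers) and ∫ x^{2j+1} ρ_sc = 0 (odd monomials vanish by symmetry):
  i = 0 (even): a_0 · C_{0} = 5 · 1 = 5
  i = 1 (odd): ∫ x^1 ρ_sc = 0 (vanishes)
  i = 2 (even): a_2 · C_{1} = 4 · 1 = 4
  i = 3 (odd): ∫ x^3 ρ_sc = 0 (vanishes)
  i = 4 (even): a_4 · C_{2} = -3 · 2 = -6

Summing the contributions: ∫_{−2}^{2} p(x) ρ_sc(x) dx = 5 + 4 + (-6) = 3.


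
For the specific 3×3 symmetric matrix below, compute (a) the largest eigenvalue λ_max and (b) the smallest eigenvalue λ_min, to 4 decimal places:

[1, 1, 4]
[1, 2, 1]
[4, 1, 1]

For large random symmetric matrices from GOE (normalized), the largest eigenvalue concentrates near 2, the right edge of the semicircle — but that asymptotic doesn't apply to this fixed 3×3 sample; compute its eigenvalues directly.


Since M is real symmetric, all three eigenvalues are real; they are the roots of det(λI − M) = λ³ − (tr M) λ² + s λ − det M, where s is the sum of the principal 2×2 minors.
tr M = 1 + 2 + 1 = 4.
s = (1·2 − 1²) + (1·1 − 4²) + (2·1 − 1²) = 1 + (-15) + 1 = -13.
det M (expand along row 1) = 1·1 − 1·(-3) + 4·(-7) = -24.
Characteristic polynomial: λ³ − 4λ² − 13λ + 24 = 0.
Substitute λ = y + (tr M)/3 = y + 1.333333 to remove the quadratic term: y³ + p·y + q = 0 with p = s − (tr M)²/3 = -18.333333 and q = −2(tr M)³/27 + (tr M)·s/3 − det M = 1.925926.
Three real roots ⇒ use the trigonometric (Viète) form: r = 2√(−p/3) = 4.944132, φ = arccos(3q/(p·r)) = arccos(-0.063743) = 1.634582 rad.
y_k = r·cos(φ/3 − 2πk/3) for k = 0, 1, 2 gives y = 4.228219, 0.105114, -4.333333.
λ_k = y_k + 1.333333 gives λ = 5.5616, 1.4384, -3.0000 (check: the sum is 4.0000 = tr M).

Hence λ_max = 5.5616 and λ_min = -3.0000.


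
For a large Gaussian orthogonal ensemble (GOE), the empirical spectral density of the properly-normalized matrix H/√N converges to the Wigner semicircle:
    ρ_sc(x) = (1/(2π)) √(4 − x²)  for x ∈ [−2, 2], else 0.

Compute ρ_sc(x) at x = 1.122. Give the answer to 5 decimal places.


ρ_sc(x) = (1/(2π)) √(4 − x²). With x = 1.122:
  4 − x² = 4 − (1.122)² = 4 − 1.258884 = 2.741116.
  √(4 − x²) = 1.655632.
  1/(2π) = 0.159155.
  ρ_sc(1.122) = 0.159155 · 1.655632 = 0.263502.

Rounded to 5 decimal places: ρ_sc(1.122) ≈ 0.26350.


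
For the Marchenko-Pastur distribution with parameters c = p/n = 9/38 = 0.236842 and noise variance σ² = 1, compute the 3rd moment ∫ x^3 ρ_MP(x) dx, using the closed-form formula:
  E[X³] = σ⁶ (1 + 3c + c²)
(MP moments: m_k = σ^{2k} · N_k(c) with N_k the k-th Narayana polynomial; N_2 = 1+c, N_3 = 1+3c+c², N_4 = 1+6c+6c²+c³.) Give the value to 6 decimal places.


E[X³] = σ⁶ (1 + 3c + c²) (third MP moment). With σ² = 1 (so σ⁶ = 1) and c = 9/38 = 0.236842: E[X³] = 1 · (1 + 3·0.236842 + (0.236842)²) = 1 · 1.766620.

So E[X^3] = 1.766620.


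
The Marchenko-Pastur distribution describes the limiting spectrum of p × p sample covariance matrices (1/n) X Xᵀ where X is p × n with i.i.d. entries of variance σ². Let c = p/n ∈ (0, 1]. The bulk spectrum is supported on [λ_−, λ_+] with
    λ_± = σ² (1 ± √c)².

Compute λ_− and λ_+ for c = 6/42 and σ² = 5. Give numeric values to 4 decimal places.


c = 6/42 = 0.142857; √c = 0.377964.
λ_− = σ² (1 − √c)² = 5 · (1 − 0.377964)² = 5 · (0.622036)² = 1.934641.
λ_+ = σ² (1 + √c)² = 5 · (1 + 0.377964)² = 5 · (1.377964)² = 9.493930.

Rounded to 4 decimal places: λ_− ≈ 1.9346, λ_+ ≈ 9.4939.


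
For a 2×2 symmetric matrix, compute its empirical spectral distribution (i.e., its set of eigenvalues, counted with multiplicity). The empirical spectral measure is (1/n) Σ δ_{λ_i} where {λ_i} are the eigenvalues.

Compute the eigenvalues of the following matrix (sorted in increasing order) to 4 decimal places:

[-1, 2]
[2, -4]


Since M is real symmetric, both eigenvalues are real; they are the roots of det(λI − M) = λ² − (tr M) λ + det M.
tr M = -1 + (-4) = -5.
det M = (-1)·(-4) − 2² = 4 − 4 = 0.
Characteristic polynomial: λ² + 5λ = 0.
Discriminant Δ = (tr M)² − 4·det M = 25 − 0 = 25; √Δ = 5.000000.
λ = (tr M ± √Δ)/2 = (-5 ± 5.000000)/2, giving (tr M − √Δ)/2 = -5.0000 and (tr M + √Δ)/2 = 0.0000.

Eigenvalues sorted in increasing order: [-5.0000, 0.0000].


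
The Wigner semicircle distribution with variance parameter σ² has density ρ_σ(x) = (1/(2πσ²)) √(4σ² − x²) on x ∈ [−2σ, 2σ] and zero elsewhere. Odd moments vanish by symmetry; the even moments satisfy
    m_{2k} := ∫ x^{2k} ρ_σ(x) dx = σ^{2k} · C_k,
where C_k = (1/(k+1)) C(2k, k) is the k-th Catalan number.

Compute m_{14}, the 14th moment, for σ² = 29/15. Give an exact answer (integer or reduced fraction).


By the scaled semicircle moment identity, m_{2k} = σ^{2k} · C_k with k = 7.
C_7 = (1/(k+1)) · C(2k, k) = (1/8) · C(14, 7) = (1/8) · 3432 = 429.
σ^{2k} = (σ²)^k = (29/15)^7 = 17249876309/170859375.

Therefore m_{14} = σ^{14} · C_7 = (17249876309/170859375) · 429 = 2466732312187/56953125.


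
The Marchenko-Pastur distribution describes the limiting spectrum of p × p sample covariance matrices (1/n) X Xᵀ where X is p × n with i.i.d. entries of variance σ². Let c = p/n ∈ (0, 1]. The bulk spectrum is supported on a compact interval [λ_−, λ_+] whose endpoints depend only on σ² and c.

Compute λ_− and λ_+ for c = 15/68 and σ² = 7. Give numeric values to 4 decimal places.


c = 15/68 = 0.220588; √c = 0.469668.
λ_− = σ² (1 − √c)² = 7 · (1 − 0.469668)² = 7 · (0.530332)² = 1.968763.
λ_+ = σ² (1 + √c)² = 7 · (1 + 0.469668)² = 7 · (1.469668)² = 15.119473.

Rounded to 4 decimal places: λ_− ≈ 1.9688, λ_+ ≈ 15.1195.


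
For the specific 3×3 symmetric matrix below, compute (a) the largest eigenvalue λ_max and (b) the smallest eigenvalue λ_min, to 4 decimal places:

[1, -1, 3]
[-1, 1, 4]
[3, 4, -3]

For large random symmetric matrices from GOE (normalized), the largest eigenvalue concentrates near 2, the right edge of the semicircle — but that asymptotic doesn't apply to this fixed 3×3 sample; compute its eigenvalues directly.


Since M is real symmetric, all three eigenvalues are real; they are the roots of det(λI − M) = λ³ − (tr M) λ² + s λ − det M, where s is the sum of the principal 2×2 minors.
tr M = 1 + 1 + (-3) = -1.
s = (1·1 − (-1)²) + (1·(-3) − 3²) + (1·(-3) − 4²) = 0 + (-12) + (-19) = -31.
det M (expand along row 1) = 1·(-19) − (-1)·(-9) + 3·(-7) = -49.
Characteristic polynomial: λ³ + λ² − 31λ + 49 = 0.
Substitute λ = y + (tr M)/3 = y − 0.333333 to remove the quadratic term: y³ + p·y + q = 0 with p = s − (tr M)²/3 = -31.333333 and q = −2(tr M)³/27 + (tr M)·s/3 − det M = 59.407407.
Three real roots ⇒ use the trigonometric (Viète) form: r = 2√(−p/3) = 6.463573, φ = arccos(3q/(p·r)) = arccos(-0.880000) = 2.646658 rad.
y_k = r·cos(φ/3 − 2πk/3) for k = 0, 1, 2 gives y = 4.107206, 2.268604, -6.375810.
λ_k = y_k − 0.333333 gives λ = 3.7739, 1.9353, -6.7091 (check: the sum is -1.0000 = tr M).

Hence λ_max = 3.7739 and λ_min = -6.7091.


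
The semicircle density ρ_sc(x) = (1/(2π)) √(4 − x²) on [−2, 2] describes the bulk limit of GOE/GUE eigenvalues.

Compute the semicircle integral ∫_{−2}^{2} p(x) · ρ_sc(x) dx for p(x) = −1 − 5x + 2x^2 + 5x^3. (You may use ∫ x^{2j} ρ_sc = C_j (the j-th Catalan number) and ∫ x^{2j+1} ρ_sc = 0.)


Write p(x) = Σ a_i x^i, split into monomials and integrate each against ρ_sc separately.
Using ∫ x^{2j} ρ_sc = C_j = (1/(j+1)) C(2j, j) (Catalan numbers) and ∫ x^{2j+1} ρ_sc = 0 (odd monomials vanish by symmetry):
  i = 0 (even): a_0 · C_{0} = -1 · 1 = -1
  i = 1 (odd): ∫ x^1 ρ_sc = 0 (vanishes)
  i = 2 (even): a_2 · C_{1} = 2 · 1 = 2
  i = 3 (odd): ∫ x^3 ρ_sc = 0 (vanishes)

Summing the contributions: ∫_{−2}^{2} p(x) ρ_sc(x) dx = (-1) + 2 = 1.


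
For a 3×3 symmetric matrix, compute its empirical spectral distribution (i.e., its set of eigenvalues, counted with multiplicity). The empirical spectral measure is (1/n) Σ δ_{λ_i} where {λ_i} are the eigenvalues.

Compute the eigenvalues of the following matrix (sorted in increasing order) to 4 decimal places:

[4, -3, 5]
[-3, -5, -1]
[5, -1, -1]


Since M is real symmetric, all three eigenvalues are real; they are the roots of det(λI − M) = λ³ − (tr M) λ² + s λ − det M, where s is the sum of the principal 2×2 minors.
tr M = 4 + (-5) + (-1) = -2.
s = (4·(-5) − (-3)²) + (4·(-1) − 5²) + ((-5)·(-1) − (-1)²) = -29 + (-29) + 4 = -54.
det M (expand along row 1) = 4·4 − (-3)·8 + 5·28 = 180.
Characteristic polynomial: λ³ + 2λ² − 54λ − 180 = 0.
Substitute λ = y + (tr M)/3 = y − 0.666667 to remove the quadratic term: y³ + p·y + q = 0 with p = s − (tr M)²/3 = -55.333333 and q = −2(tr M)³/27 + (tr M)·s/3 − det M = -143.407407.
Three real roots ⇒ use the trigonometric (Viète) form: r = 2√(−p/3) = 8.589399, φ = arccos(3q/(p·r)) = arccos(0.905197) = 0.438953 rad.
y_k = r·cos(φ/3 − 2πk/3) for k = 0, 1, 2 gives y = 8.497619, -3.164285, -5.333333.
λ_k = y_k − 0.666667 gives λ = 7.8310, -3.8310, -6.0000 (check: the sum is -2.0000 = tr M).

Eigenvalues sorted in increasing order: [-6.0000, -3.8310, 7.8310].


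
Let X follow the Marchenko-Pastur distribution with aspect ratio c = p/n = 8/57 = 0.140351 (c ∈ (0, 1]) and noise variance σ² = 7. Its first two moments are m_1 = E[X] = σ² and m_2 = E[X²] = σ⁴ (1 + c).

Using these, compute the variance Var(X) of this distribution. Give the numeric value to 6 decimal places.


m_1 = E[X] = σ² = 7, so m_1² = 49.
m_2 = E[X²] = σ⁴ (1 + c) = 49 · (1 + 0.140351) = 49 · 1.140351 = 55.877193.
(Note m_2 − m_1² simplifies to c · σ⁴ = 0.140351 · 49.)

Var(X) = m_2 − m_1² = 55.877193 − 49 = 6.877193.


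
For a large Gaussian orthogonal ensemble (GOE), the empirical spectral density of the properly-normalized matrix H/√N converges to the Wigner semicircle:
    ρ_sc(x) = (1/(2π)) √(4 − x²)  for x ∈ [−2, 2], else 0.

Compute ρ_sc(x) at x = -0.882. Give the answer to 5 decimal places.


ρ_sc(x) = (1/(2π)) √(4 − x²). With x = -0.882:
  4 − x² = 4 − (-0.882)² = 4 − 0.777924 = 3.222076.
  √(4 − x²) = 1.795014.
  1/(2π) = 0.159155.
  ρ_sc(-0.882) = 0.159155 · 1.795014 = 0.285685.

Rounded to 5 decimal places: ρ_sc(-0.882) ≈ 0.28569.


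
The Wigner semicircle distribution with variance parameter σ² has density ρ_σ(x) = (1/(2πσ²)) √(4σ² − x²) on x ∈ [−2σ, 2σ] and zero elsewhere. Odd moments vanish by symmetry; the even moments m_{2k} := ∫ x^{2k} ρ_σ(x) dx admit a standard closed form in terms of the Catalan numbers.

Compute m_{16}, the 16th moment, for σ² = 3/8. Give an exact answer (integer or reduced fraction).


By the scaled semicircle moment identity, m_{2k} = σ^{2k} · C_k with k = 8.
C_8 = (1/(k+1)) · C(2k, k) = (1/9) · C(16, 8) = (1/9) · 12870 = 1430.
σ^{2k} = (σ²)^k = (3/8)^8 = 6561/16777216.

Therefore m_{16} = σ^{16} · C_8 = (6561/16777216) · 1430 = 4691115/8388608.


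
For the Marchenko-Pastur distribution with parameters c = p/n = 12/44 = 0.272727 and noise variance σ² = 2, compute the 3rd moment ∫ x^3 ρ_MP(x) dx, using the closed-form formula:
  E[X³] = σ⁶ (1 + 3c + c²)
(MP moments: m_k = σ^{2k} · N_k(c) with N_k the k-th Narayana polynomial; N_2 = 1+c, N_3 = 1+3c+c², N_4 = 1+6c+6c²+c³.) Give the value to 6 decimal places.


E[X³] = σ⁶ (1 + 3c + c²) (third MP moment). With σ² = 2 (so σ⁶ = 8) and c = 12/44 = 0.272727: E[X³] = 8 · (1 + 3·0.272727 + (0.272727)²) = 8 · 1.892562.

So E[X^3] = 15.140496.


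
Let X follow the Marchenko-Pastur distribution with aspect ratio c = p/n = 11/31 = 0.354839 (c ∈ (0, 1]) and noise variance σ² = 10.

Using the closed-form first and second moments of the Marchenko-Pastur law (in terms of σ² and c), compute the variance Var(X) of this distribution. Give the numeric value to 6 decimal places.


Recall the MP moments m_1 = E[X] = σ² and m_2 = E[X²] = σ⁴ (1 + c).
m_1 = E[X] = σ² = 10, so m_1² = 100.
m_2 = E[X²] = σ⁴ (1 + c) = 100 · (1 + 0.354839) = 100 · 1.354839 = 135.483871.
(Note m_2 − m_1² simplifies to c · σ⁴ = 0.354839 · 100.)

Var(X) = m_2 − m_1² = 135.483871 − 100 = 35.483871.


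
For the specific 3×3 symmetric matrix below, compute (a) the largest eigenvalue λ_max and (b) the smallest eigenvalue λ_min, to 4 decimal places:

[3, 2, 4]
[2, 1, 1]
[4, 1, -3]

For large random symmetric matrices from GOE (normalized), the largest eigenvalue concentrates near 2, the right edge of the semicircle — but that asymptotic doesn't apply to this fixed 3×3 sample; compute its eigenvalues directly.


Since M is real symmetric, all three eigenvalues are real; they are the roots of det(λI − M) = λ³ − (tr M) λ² + s λ − det M, where s is the sum of the principal 2×2 minors.
tr M = 3 + 1 + (-3) = 1.
s = (3·1 − 2²) + (3·(-3) − 4²) + (1·(-3) − 1²) = -1 + (-25) + (-4) = -30.
det M (expand along row 1) = 3·(-4) − 2·(-10) + 4·(-2) = 0.
Characteristic polynomial: λ³ − λ² − 30λ = 0.
Substitute λ = y + (tr M)/3 = y + 0.333333 to remove the quadratic term: y³ + p·y + q = 0 with p = s − (tr M)²/3 = -30.333333 and q = −2(tr M)³/27 + (tr M)·s/3 − det M = -10.074074.
Three real roots ⇒ use the trigonometric (Viète) form: r = 2√(−p/3) = 6.359595, φ = arccos(3q/(p·r)) = arccos(0.156667) = 1.413482 rad.
y_k = r·cos(φ/3 − 2πk/3) for k = 0, 1, 2 gives y = 5.666667, -0.333333, -5.333333.
λ_k = y_k + 0.333333 gives λ = 6.0000, 0.0000, -5.0000 (check: the sum is 1.0000 = tr M).

Hence λ_max = 6.0000 and λ_min = -5.0000.


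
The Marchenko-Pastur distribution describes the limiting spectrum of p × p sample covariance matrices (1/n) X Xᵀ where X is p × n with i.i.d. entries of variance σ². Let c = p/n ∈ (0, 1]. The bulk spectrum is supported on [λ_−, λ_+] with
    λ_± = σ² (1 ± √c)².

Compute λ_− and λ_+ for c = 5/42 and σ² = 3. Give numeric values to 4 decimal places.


c = 5/42 = 0.119048; √c = 0.345033.
λ_− = σ² (1 − √c)² = 3 · (1 − 0.345033)² = 3 · (0.654967)² = 1.286946.
λ_+ = σ² (1 + √c)² = 3 · (1 + 0.345033)² = 3 · (1.345033)² = 5.427340.

Rounded to 4 decimal places: λ_− ≈ 1.2869, λ_+ ≈ 5.4273.


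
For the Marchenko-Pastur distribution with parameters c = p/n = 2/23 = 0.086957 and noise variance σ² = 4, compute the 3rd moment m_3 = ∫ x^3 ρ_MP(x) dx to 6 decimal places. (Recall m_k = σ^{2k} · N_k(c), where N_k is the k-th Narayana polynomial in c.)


E[X³] = σ⁶ (1 + 3c + c²) (third MP moment). With σ² = 4 (so σ⁶ = 64) and c = 2/23 = 0.086957: E[X³] = 64 · (1 + 3·0.086957 + (0.086957)²) = 64 · 1.268431.

So E[X^3] = 81.179584.


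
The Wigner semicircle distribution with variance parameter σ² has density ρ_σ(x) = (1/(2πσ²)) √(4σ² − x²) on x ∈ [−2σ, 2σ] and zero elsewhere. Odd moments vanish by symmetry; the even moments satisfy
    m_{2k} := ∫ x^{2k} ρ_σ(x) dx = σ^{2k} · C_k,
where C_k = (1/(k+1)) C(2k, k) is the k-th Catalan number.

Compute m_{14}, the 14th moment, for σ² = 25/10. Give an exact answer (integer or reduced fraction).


By the scaled semicircle moment identity, m_{2k} = σ^{2k} · C_k with k = 7.
C_7 = (1/(k+1)) · C(2k, k) = (1/8) · C(14, 7) = (1/8) · 3432 = 429.
σ^{2k} = (σ²)^k = (25/10)^7 = 78125/128.

Therefore m_{14} = σ^{14} · C_7 = (78125/128) · 429 = 33515625/128.


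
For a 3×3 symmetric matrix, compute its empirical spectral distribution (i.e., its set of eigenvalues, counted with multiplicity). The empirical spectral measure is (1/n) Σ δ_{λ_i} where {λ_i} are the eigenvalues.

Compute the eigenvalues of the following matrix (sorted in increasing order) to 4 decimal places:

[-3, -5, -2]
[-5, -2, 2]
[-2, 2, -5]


Since M is real symmetric, all three eigenvalues are real; they are the roots of det(λI − M) = λ³ − (tr M) λ² + s λ − det M, where s is the sum of the principal 2×2 minors.
tr M = -3 + (-2) + (-5) = -10.
s = ((-3)·(-2) − (-5)²) + ((-3)·(-5) − (-2)²) + ((-2)·(-5) − 2²) = -19 + 11 + 6 = -2.
det M (expand along row 1) = (-3)·6 − (-5)·29 + (-2)·(-14) = 155.
Characteristic polynomial: λ³ + 10λ² − 2λ − 155 = 0.
Substitute λ = y + (tr M)/3 = y − 3.333333 to remove the quadratic term: y³ + p·y + q = 0 with p = s − (tr M)²/3 = -35.333333 and q = −2(tr M)³/27 + (tr M)·s/3 − det M = -74.259259.
Three real roots ⇒ use the trigonometric (Viète) form: r = 2√(−p/3) = 6.863753, φ = arccos(3q/(p·r)) = arccos(0.918598) = 0.406278 rad.
y_k = r·cos(φ/3 − 2πk/3) for k = 0, 1, 2 gives y = 6.800908, -2.597916, -4.202992.
λ_k = y_k − 3.333333 gives λ = 3.4676, -5.9312, -7.5363 (check: the sum is -10.0000 = tr M).

Eigenvalues sorted in increasing order: [-7.5363, -5.9312, 3.4676].


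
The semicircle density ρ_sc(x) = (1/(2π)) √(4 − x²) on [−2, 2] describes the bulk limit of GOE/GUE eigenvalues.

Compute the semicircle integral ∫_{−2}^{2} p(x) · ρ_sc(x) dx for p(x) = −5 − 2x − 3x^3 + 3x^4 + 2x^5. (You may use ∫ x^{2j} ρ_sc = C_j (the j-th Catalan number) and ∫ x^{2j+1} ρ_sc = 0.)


Write p(x) = Σ a_i x^i, split into monomials and integrate each against ρ_sc separately.
Using ∫ x^{2j} ρ_sc = C_j = (1/(j+1)) C(2j, j) (Catalan numbers) and ∫ x^{2j+1} ρ_sc = 0 (odd monomials vanish by symmetry):
  i = 0 (even): a_0 · C_{0} = -5 · 1 = -5
  i = 1 (odd): ∫ x^1 ρ_sc = 0 (vanishes)
  i = 3 (odd): ∫ x^3 ρ_sc = 0 (vanishes)
  i = 4 (even): a_4 · C_{2} = 3 · 2 = 6
  i = 5 (odd): ∫ x^5 ρ_sc = 0 (vanishes)

Summing the contributions: ∫_{−2}^{2} p(x) ρ_sc(x) dx = (-5) + 6 = 1.


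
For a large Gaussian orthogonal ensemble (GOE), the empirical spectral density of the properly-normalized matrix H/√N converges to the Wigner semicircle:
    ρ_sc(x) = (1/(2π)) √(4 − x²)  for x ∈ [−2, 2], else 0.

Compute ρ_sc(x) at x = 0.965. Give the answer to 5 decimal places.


ρ_sc(x) = (1/(2π)) √(4 − x²). With x = 0.965:
  4 − x² = 4 − (0.965)² = 4 − 0.931225 = 3.068775.
  √(4 − x²) = 1.751792.
  1/(2π) = 0.159155.
  ρ_sc(0.965) = 0.159155 · 1.751792 = 0.278806.

Rounded to 5 decimal places: ρ_sc(0.965) ≈ 0.27881.


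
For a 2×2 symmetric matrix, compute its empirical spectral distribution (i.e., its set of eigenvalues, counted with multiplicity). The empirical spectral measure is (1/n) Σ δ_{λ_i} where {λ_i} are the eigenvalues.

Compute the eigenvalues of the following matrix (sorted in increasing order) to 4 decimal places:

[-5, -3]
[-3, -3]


Since M is real symmetric, both eigenvalues are real; they are the roots of det(λI − M) = λ² − (tr M) λ + det M.
tr M = -5 + (-3) = -8.
det M = (-5)·(-3) − (-3)² = 15 − 9 = 6.
Characteristic polynomial: λ² + 8λ + 6 = 0.
Discriminant Δ = (tr M)² − 4·det M = 64 − 24 = 40; √Δ = 6.324555.
λ = (tr M ± √Δ)/2 = (-8 ± 6.324555)/2, giving (tr M − √Δ)/2 = -7.1623 and (tr M + √Δ)/2 = -0.8377.

Eigenvalues sorted in increasing order: [-7.1623, -0.8377].


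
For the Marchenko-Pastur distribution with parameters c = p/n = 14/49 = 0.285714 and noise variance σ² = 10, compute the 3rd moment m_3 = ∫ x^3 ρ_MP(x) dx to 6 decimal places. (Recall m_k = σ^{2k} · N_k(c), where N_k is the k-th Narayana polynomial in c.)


E[X³] = σ⁶ (1 + 3c + c²) (third MP moment). With σ² = 10 (so σ⁶ = 1000) and c = 14/49 = 0.285714: E[X³] = 1000 · (1 + 3·0.285714 + (0.285714)²) = 1000 · 1.938776.

So E[X^3] = 1938.775510.


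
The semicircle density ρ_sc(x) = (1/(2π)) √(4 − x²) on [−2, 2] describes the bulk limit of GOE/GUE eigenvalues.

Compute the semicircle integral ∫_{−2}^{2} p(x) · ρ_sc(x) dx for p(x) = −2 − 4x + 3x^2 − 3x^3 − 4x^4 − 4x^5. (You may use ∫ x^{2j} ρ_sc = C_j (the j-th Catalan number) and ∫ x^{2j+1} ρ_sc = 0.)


Write p(x) = Σ a_i x^i, split into monomials and integrate each against ρ_sc separately.
Using ∫ x^{2j} ρ_sc = C_j = (1/(j+1)) C(2j, j) (Catalan numbers) and ∫ x^{2j+1} ρ_sc = 0 (odd monomials vanish by symmetry):
  i = 0 (even): a_0 · C_{0} = -2 · 1 = -2
  i = 1 (odd): ∫ x^1 ρ_sc = 0 (vanishes)
  i = 2 (even): a_2 · C_{1} = 3 · 1 = 3
  i = 3 (odd): ∫ x^3 ρ_sc = 0 (vanishes)
  i = 4 (even): a_4 · C_{2} = -4 · 2 = -8
  i = 5 (odd): ∫ x^5 ρ_sc = 0 (vanishes)

Summing the contributions: ∫_{−2}^{2} p(x) ρ_sc(x) dx = (-2) + 3 + (-8) = -7.


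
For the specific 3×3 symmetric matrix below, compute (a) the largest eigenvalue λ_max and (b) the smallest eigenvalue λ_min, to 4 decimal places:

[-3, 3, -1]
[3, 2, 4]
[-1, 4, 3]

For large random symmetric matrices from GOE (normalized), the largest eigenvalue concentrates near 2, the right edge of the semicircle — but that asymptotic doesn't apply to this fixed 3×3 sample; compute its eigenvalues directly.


Since M is real symmetric, all three eigenvalues are real; they are the roots of det(λI − M) = λ³ − (tr M) λ² + s λ − det M, where s is the sum of the principal 2×2 minors.
tr M = -3 + 2 + 3 = 2.
s = ((-3)·2 − 3²) + ((-3)·3 − (-1)²) + (2·3 − 4²) = -15 + (-10) + (-10) = -35.
det M (expand along row 1) = (-3)·(-10) − 3·13 + (-1)·14 = -23.
Characteristic polynomial: λ³ − 2λ² − 35λ + 23 = 0.
Substitute λ = y + (tr M)/3 = y + 0.666667 to remove the quadratic term: y³ + p·y + q = 0 with p = s − (tr M)²/3 = -36.333333 and q = −2(tr M)³/27 + (tr M)·s/3 − det M = -0.925926.
Three real roots ⇒ use the trigonometric (Viète) form: r = 2√(−p/3) = 6.960204, φ = arccos(3q/(p·r)) = arccos(0.010984) = 1.559812 rad.
y_k = r·cos(φ/3 − 2πk/3) for k = 0, 1, 2 gives y = 6.040416, -0.025485, -6.014931.
λ_k = y_k + 0.666667 gives λ = 6.7071, 0.6412, -5.3483 (check: the sum is 2.0000 = tr M).

Hence λ_max = 6.7071 and λ_min = -5.3483.


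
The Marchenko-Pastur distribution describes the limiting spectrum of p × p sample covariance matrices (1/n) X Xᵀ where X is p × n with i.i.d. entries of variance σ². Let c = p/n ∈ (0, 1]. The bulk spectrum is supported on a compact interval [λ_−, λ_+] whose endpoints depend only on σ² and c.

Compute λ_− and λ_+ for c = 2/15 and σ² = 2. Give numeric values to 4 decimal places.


c = 2/15 = 0.133333; √c = 0.365148.
λ_− = σ² (1 − √c)² = 2 · (1 − 0.365148)² = 2 · (0.634852)² = 0.806073.
λ_+ = σ² (1 + √c)² = 2 · (1 + 0.365148)² = 2 · (1.365148)² = 3.727260.

Rounded to 4 decimal places: λ_− ≈ 0.8061, λ_+ ≈ 3.7273.


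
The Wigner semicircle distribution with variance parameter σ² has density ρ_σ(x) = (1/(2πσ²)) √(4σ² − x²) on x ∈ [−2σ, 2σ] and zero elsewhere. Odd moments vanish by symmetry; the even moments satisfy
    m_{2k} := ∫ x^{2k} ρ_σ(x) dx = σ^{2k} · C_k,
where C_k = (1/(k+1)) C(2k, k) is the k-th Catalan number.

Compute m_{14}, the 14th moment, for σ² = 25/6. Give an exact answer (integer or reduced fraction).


By the scaled semicircle moment identity, m_{2k} = σ^{2k} · C_k with k = 7.
C_7 = (1/(k+1)) · C(2k, k) = (1/8) · C(14, 7) = (1/8) · 3432 = 429.
σ^{2k} = (σ²)^k = (25/6)^7 = 6103515625/279936.

Therefore m_{14} = σ^{14} · C_7 = (6103515625/279936) · 429 = 872802734375/93312.


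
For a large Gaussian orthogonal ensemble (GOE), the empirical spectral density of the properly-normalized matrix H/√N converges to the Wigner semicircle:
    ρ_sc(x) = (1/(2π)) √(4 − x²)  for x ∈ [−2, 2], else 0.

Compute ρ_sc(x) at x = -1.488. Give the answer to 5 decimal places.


ρ_sc(x) = (1/(2π)) √(4 − x²). With x = -1.488:
  4 − x² = 4 − (-1.488)² = 4 − 2.214144 = 1.785856.
  √(4 − x²) = 1.336359.
  1/(2π) = 0.159155.
  ρ_sc(-1.488) = 0.159155 · 1.336359 = 0.212688.

Rounded to 5 decimal places: ρ_sc(-1.488) ≈ 0.21269.


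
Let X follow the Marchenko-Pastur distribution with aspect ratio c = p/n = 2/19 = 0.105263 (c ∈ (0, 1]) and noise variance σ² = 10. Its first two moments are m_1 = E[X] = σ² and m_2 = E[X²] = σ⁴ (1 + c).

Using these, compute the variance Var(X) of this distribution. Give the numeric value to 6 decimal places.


m_1 = E[X] = σ² = 10, so m_1² = 100.
m_2 = E[X²] = σ⁴ (1 + c) = 100 · (1 + 0.105263) = 100 · 1.105263 = 110.526316.
(Note m_2 − m_1² simplifies to c · σ⁴ = 0.105263 · 100.)

Var(X) = m_2 − m_1² = 110.526316 − 100 = 10.526316.


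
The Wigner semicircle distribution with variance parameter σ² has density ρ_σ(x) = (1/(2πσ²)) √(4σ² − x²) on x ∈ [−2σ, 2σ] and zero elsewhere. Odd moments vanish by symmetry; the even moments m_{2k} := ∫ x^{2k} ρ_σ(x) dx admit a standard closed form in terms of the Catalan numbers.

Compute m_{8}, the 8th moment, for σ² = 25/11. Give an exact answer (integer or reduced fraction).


By the scaled semicircle moment identity, m_{2k} = σ^{2k} · C_k with k = 4.
C_4 = (1/(k+1)) · C(2k, k) = (1/5) · C(8, 4) = (1/5) · 70 = 14.
σ^{2k} = (σ²)^k = (25/11)^4 = 390625/14641.

Therefore m_{8} = σ^{8} · C_4 = (390625/14641) · 14 = 5468750/14641.


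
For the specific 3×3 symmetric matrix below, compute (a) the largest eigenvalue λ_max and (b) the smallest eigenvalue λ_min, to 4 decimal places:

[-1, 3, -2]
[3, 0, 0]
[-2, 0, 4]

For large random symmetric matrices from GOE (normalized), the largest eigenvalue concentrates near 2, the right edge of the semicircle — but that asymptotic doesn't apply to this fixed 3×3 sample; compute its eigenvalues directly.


Since M is real symmetric, all three eigenvalues are real; they are the roots of det(λI − M) = λ³ − (tr M) λ² + s λ − det M, where s is the sum of the principal 2×2 minors.
tr M = -1 + 0 + 4 = 3.
s = ((-1)·0 − 3²) + ((-1)·4 − (-2)²) + (0·4 − 0²) = -9 + (-8) + 0 = -17.
det M (expand along row 1) = (-1)·0 − 3·12 + (-2)·0 = -36.
Characteristic polynomial: λ³ − 3λ² − 17λ + 36 = 0.
Substitute λ = y + (tr M)/3 = y + 1.000000 to remove the quadratic term: y³ + p·y + q = 0 with p = s − (tr M)²/3 = -20.000000 and q = −2(tr M)³/27 + (tr M)·s/3 − det M = 17.000000.
Three real roots ⇒ use the trigonometric (Viète) form: r = 2√(−p/3) = 5.163978, φ = arccos(3q/(p·r)) = arccos(-0.493805) = 2.087257 rad.
y_k = r·cos(φ/3 − 2πk/3) for k = 0, 1, 2 gives y = 3.963723, 0.884612, -4.848336.
λ_k = y_k + 1.000000 gives λ = 4.9637, 1.8846, -3.8483 (check: the sum is 3.0000 = tr M).

Hence λ_max = 4.9637 and λ_min = -3.8483.


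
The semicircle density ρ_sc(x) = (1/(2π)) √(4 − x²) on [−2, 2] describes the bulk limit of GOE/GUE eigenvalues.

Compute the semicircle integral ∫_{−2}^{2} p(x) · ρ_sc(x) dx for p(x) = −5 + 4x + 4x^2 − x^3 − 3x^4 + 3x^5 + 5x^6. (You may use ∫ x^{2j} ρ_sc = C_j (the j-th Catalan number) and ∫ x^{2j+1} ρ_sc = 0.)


Write p(x) = Σ a_i x^i, split into monomials and integrate each against ρ_sc separately.
Using ∫ x^{2j} ρ_sc = C_j = (1/(j+1)) C(2j, j) (Catalan numbers) and ∫ x^{2j+1} ρ_sc = 0 (odd monomials vanish by symmetry):
  i = 0 (even): a_0 · C_{0} = -5 · 1 = -5
  i = 1 (odd): ∫ x^1 ρ_sc = 0 (vanishes)
  i = 2 (even): a_2 · C_{1} = 4 · 1 = 4
  i = 3 (odd): ∫ x^3 ρ_sc = 0 (vanishes)
  i = 4 (even): a_4 · C_{2} = -3 · 2 = -6
  i = 5 (odd): ∫ x^5 ρ_sc = 0 (vanishes)
  i = 6 (even): a_6 · C_{3} = 5 · 5 = 25

Summing the contributions: ∫_{−2}^{2} p(x) ρ_sc(x) dx = (-5) + 4 + (-6) + 25 = 18.


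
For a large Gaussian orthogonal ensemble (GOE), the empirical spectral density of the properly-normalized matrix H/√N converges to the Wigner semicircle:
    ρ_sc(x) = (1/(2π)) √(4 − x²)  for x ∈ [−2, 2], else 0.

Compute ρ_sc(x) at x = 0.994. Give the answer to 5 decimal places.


ρ_sc(x) = (1/(2π)) √(4 − x²). With x = 0.994:
  4 − x² = 4 − (0.994)² = 4 − 0.988036 = 3.011964.
  √(4 − x²) = 1.735501.
  1/(2π) = 0.159155.
  ρ_sc(0.994) = 0.159155 · 1.735501 = 0.276214.

Rounded to 5 decimal places: ρ_sc(0.994) ≈ 0.27621.


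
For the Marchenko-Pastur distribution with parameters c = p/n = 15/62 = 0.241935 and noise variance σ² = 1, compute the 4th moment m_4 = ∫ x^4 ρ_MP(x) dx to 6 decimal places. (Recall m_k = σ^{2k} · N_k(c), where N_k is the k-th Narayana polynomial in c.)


E[X⁴] = σ⁸ (1 + 6c + 6c² + c³) (fourth MP moment). With σ² = 1 (so σ⁸ = 1) and c = 15/62 = 0.241935: E[X⁴] = 1 · (1 + 6·0.241935 + 6·(0.241935)² + (0.241935)³) = 1 · 2.816971.

So E[X^4] = 2.816971.


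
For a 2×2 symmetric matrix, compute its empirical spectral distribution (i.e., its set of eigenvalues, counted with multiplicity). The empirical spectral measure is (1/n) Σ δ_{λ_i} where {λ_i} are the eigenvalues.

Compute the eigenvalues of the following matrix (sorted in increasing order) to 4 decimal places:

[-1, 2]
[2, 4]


Since M is real symmetric, both eigenvalues are real; they are the roots of det(λI − M) = λ² − (tr M) λ + det M.
tr M = -1 + 4 = 3.
det M = (-1)·4 − 2² = -4 − 4 = -8.
Characteristic polynomial: λ² − 3λ − 8 = 0.
Discriminant Δ = (tr M)² − 4·det M = 9 − (-32) = 41; √Δ = 6.403124.
λ = (tr M ± √Δ)/2 = (3 ± 6.403124)/2, giving (tr M − √Δ)/2 = -1.7016 and (tr M + √Δ)/2 = 4.7016.

Eigenvalues sorted in increasing order: [-1.7016, 4.7016].


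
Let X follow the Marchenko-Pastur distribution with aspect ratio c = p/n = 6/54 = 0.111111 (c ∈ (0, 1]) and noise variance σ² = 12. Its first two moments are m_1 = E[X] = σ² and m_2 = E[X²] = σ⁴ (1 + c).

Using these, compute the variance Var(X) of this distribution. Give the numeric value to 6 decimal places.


m_1 = E[X] = σ² = 12, so m_1² = 144.
m_2 = E[X²] = σ⁴ (1 + c) = 144 · (1 + 0.111111) = 144 · 1.111111 = 160.000000.
(Note m_2 − m_1² simplifies to c · σ⁴ = 0.111111 · 144.)

Var(X) = m_2 − m_1² = 160.000000 − 144 = 16.000000.


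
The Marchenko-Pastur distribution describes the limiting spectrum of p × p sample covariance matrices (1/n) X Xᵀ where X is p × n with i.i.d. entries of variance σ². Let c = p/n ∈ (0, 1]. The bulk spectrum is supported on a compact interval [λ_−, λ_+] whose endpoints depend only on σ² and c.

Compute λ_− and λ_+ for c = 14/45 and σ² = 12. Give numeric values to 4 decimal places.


c = 14/45 = 0.311111; √c = 0.557773.
λ_− = σ² (1 − √c)² = 12 · (1 − 0.557773)² = 12 · (0.442227)² = 2.346773.
λ_+ = σ² (1 + √c)² = 12 · (1 + 0.557773)² = 12 · (1.557773)² = 29.119894.

Rounded to 4 decimal places: λ_− ≈ 2.3468, λ_+ ≈ 29.1199.


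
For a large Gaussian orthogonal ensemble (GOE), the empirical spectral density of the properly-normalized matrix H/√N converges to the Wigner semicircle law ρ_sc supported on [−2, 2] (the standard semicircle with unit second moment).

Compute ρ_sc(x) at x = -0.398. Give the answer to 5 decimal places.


ρ_sc(x) = (1/(2π)) √(4 − x²). With x = -0.398:
  4 − x² = 4 − (-0.398)² = 4 − 0.158404 = 3.841596.
  √(4 − x²) = 1.959999.
  1/(2π) = 0.159155.
  ρ_sc(-0.398) = 0.159155 · 1.959999 = 0.311944.

Rounded to 5 decimal places: ρ_sc(-0.398) ≈ 0.31194.


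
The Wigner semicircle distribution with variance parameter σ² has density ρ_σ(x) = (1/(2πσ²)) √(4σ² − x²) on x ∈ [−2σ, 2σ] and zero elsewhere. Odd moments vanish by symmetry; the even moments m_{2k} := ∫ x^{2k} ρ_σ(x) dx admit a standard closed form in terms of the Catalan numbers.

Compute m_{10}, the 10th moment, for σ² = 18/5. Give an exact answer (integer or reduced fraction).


By the scaled semicircle moment identity, m_{2k} = σ^{2k} · C_k with k = 5.
C_5 = (1/(k+1)) · C(2k, k) = (1/6) · C(10, 5) = (1/6) · 252 = 42.
σ^{2k} = (σ²)^k = (18/5)^5 = 1889568/3125.

Therefore m_{10} = σ^{10} · C_5 = (1889568/3125) · 42 = 79361856/3125.


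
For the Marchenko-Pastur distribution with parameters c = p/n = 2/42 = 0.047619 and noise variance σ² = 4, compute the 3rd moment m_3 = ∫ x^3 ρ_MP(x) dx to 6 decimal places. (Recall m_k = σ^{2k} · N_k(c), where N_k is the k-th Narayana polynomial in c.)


E[X³] = σ⁶ (1 + 3c + c²) (third MP moment). With σ² = 4 (so σ⁶ = 64) and c = 2/42 = 0.047619: E[X³] = 64 · (1 + 3·0.047619 + (0.047619)²) = 64 · 1.145125.

So E[X^3] = 73.287982.


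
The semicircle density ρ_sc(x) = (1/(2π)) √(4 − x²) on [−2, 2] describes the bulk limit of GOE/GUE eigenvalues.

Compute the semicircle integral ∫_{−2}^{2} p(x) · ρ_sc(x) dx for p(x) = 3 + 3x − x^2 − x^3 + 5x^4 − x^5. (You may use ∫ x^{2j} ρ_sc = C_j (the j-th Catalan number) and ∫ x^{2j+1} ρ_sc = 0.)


Write p(x) = Σ a_i x^i, split into monomials and integrate each against ρ_sc separately.
Using ∫ x^{2j} ρ_sc = C_j = (1/(j+1)) C(2j, j) (Catalan numbers) and ∫ x^{2j+1} ρ_sc = 0 (odd monomials vanish by symmetry):
  i = 0 (even): a_0 · C_{0} = 3 · 1 = 3
  i = 1 (odd): ∫ x^1 ρ_sc = 0 (vanishes)
  i = 2 (even): a_2 · C_{1} = -1 · 1 = -1
  i = 3 (odd): ∫ x^3 ρ_sc = 0 (vanishes)
  i = 4 (even): a_4 · C_{2} = 5 · 2 = 10
  i = 5 (odd): ∫ x^5 ρ_sc = 0 (vanishes)

Summing the contributions: ∫_{−2}^{2} p(x) ρ_sc(x) dx = 3 + (-1) + 10 = 12.


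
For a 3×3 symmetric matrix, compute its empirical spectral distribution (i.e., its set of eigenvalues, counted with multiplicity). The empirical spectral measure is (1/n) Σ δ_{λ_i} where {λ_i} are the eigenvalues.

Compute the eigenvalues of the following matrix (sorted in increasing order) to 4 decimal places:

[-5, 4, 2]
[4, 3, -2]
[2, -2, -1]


Since M is real symmetric, all three eigenvalues are real; they are the roots of det(λI − M) = λ³ − (tr M) λ² + s λ − det M, where s is the sum of the principal 2×2 minors.
tr M = -5 + 3 + (-1) = -3.
s = ((-5)·3 − 4²) + ((-5)·(-1) − 2²) + (3·(-1) − (-2)²) = -31 + 1 + (-7) = -37.
det M (expand along row 1) = (-5)·(-7) − 4·0 + 2·(-14) = 7.
Characteristic polynomial: λ³ + 3λ² − 37λ − 7 = 0.
Substitute λ = y + (tr M)/3 = y − 1.000000 to remove the quadratic term: y³ + p·y + q = 0 with p = s − (tr M)²/3 = -40.000000 and q = −2(tr M)³/27 + (tr M)·s/3 − det M = 32.000000.
Three real roots ⇒ use the trigonometric (Viète) form: r = 2√(−p/3) = 7.302967, φ = arccos(3q/(p·r)) = arccos(-0.328634) = 1.905653 rad.
y_k = r·cos(φ/3 − 2πk/3) for k = 0, 1, 2 gives y = 5.878470, 0.813457, -6.691927.
λ_k = y_k − 1.000000 gives λ = 4.8785, -0.1865, -7.6919 (check: the sum is -3.0000 = tr M).

Eigenvalues sorted in increasing order: [-7.6919, -0.1865, 4.8785].


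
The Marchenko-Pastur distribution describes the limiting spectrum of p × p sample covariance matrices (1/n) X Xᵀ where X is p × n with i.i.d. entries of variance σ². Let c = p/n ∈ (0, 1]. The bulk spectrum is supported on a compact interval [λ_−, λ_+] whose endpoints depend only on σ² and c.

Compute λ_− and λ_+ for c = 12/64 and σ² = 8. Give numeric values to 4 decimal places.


c = 12/64 = 0.187500; √c = 0.433013.
λ_− = σ² (1 − √c)² = 8 · (1 − 0.433013)² = 8 · (0.566987)² = 2.571797.
λ_+ = σ² (1 + √c)² = 8 · (1 + 0.433013)² = 8 · (1.433013)² = 16.428203.

Rounded to 4 decimal places: λ_− ≈ 2.5718, λ_+ ≈ 16.4282.


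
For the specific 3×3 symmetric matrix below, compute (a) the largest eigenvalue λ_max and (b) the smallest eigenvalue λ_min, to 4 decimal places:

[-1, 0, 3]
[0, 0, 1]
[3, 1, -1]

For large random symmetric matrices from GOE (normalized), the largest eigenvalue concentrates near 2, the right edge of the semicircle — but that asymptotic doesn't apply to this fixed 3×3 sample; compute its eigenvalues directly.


Since M is real symmetric, all three eigenvalues are real; they are the roots of det(λI − M) = λ³ − (tr M) λ² + s λ − det M, where s is the sum of the principal 2×2 minors.
tr M = -1 + 0 + (-1) = -2.
s = ((-1)·0 − 0²) + ((-1)·(-1) − 3²) + (0·(-1) − 1²) = 0 + (-8) + (-1) = -9.
det M (expand along row 1) = (-1)·(-1) − 0·(-3) + 3·0 = 1.
Characteristic polynomial: λ³ + 2λ² − 9λ − 1 = 0.
Substitute λ = y + (tr M)/3 = y − 0.666667 to remove the quadratic term: y³ + p·y + q = 0 with p = s − (tr M)²/3 = -10.333333 and q = −2(tr M)³/27 + (tr M)·s/3 − det M = 5.592593.
Three real roots ⇒ use the trigonometric (Viète) form: r = 2√(−p/3) = 3.711843, φ = arccos(3q/(p·r)) = arccos(-0.437426) = 2.023530 rad.
y_k = r·cos(φ/3 − 2πk/3) for k = 0, 1, 2 gives y = 2.898997, 0.558036, -3.457033.
λ_k = y_k − 0.666667 gives λ = 2.2323, -0.1086, -4.1237 (check: the sum is -2.0000 = tr M).

Hence λ_max = 2.2323 and λ_min = -4.1237.


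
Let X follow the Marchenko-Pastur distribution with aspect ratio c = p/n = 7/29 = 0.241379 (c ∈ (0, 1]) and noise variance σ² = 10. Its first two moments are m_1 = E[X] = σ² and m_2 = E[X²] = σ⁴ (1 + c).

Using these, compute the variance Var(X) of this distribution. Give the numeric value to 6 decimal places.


m_1 = E[X] = σ² = 10, so m_1² = 100.
m_2 = E[X²] = σ⁴ (1 + c) = 100 · (1 + 0.241379) = 100 · 1.241379 = 124.137931.
(Note m_2 − m_1² simplifies to c · σ⁴ = 0.241379 · 100.)

Var(X) = m_2 − m_1² = 124.137931 − 100 = 24.137931.


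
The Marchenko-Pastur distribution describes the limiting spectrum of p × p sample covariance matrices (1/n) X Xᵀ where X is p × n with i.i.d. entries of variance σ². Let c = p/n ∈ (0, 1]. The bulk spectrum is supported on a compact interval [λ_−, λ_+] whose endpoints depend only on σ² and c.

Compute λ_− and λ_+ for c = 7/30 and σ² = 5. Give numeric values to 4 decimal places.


c = 7/30 = 0.233333; √c = 0.483046.
λ_− = σ² (1 − √c)² = 5 · (1 − 0.483046)² = 5 · (0.516954)² = 1.336208.
λ_+ = σ² (1 + √c)² = 5 · (1 + 0.483046)² = 5 · (1.483046)² = 10.997126.

Rounded to 4 decimal places: λ_− ≈ 1.3362, λ_+ ≈ 10.9971.


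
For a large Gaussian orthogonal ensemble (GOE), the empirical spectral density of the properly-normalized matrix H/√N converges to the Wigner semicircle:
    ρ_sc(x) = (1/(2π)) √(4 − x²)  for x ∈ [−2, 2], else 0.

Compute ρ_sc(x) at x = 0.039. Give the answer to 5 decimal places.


ρ_sc(x) = (1/(2π)) √(4 − x²). With x = 0.039:
  4 − x² = 4 − (0.039)² = 4 − 0.001521 = 3.998479.
  √(4 − x²) = 1.999620.
  1/(2π) = 0.159155.
  ρ_sc(0.039) = 0.159155 · 1.999620 = 0.318249.

Rounded to 5 decimal places: ρ_sc(0.039) ≈ 0.31825.
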